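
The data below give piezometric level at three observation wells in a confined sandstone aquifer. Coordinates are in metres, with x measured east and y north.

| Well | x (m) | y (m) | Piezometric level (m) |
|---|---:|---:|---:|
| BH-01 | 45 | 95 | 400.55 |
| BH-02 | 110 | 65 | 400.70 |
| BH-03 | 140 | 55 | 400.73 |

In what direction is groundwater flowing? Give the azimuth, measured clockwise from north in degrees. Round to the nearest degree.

013°

Three-point gradient (reference BH-01): Δ to BH-02 = (65, -30, +0.15), Δ to BH-03 = (95, -40, +0.18).
∂h/∂x = -0.002400, ∂h/∂y = -0.01020 (det = 250).
Flow direction (−∇h) has components (+0.002400 E, +0.01020 N).
Azimuth = atan2(E, N) = atan2(+0.002400, +0.01020) = 13.2° ≈ 013°.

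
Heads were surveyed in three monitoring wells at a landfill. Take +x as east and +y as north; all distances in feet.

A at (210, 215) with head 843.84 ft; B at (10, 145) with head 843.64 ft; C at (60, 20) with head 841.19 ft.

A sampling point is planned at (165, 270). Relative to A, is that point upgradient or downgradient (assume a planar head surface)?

With h = a·x + b·y + c and A as origin, the differences give:
  (-200)·a + (-70)·b = -0.20
  (-150)·a + (-195)·b = -2.65
Eliminate b (×(-195) and ×(-70), subtract): 28500·a = -146.500 → a = ∂h/∂x = -0.005140
Back-substitute: b = ∂h/∂y = +0.01754.
Head at (165, 270) = 843.84 + (-0.005140)·(-45) + (+0.01754)·(55) = 845.04 ft.
That is higher than the 843.84 ft at A, so the point is upgradient.

upgradient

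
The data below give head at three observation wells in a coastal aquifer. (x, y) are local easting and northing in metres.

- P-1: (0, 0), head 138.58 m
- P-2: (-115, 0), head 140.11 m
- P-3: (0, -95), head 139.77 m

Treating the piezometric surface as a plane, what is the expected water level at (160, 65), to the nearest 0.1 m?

∂h/∂x = (140.11 − 138.58) / (-115 − 0) = -0.01330
∂h/∂y = (139.77 − 138.58) / (-95 − 0) = -0.01253
h(160, 65) = 138.58 + (-0.01330)·(160) + (-0.01253)·(65) = 138.58 -2.129 -0.814 = 135.637 m.

135.6 m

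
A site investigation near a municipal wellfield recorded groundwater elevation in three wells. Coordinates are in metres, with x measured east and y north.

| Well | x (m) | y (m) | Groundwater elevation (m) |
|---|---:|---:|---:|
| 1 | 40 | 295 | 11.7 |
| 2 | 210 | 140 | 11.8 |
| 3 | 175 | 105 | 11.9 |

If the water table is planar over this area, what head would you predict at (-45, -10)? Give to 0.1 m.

Three-point gradient (reference 1): Δ to 2 = (170, -155, +0.1), Δ to 3 = (135, -190, +0.2).
∂h/∂x = -0.001055, ∂h/∂y = -0.001802 (det = -11375).
h(-45, -10) = 11.7 + (-0.001055)·(-85) + (-0.001802)·(-305) = 11.7 +0.090 +0.550 = 12.339 m.

12.3 m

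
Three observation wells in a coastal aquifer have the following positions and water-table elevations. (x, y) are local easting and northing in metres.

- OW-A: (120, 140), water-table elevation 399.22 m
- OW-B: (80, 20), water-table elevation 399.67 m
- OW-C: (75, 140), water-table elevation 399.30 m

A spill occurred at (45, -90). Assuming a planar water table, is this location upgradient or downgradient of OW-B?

With h = a·x + b·y + c and OW-A as origin, the differences give:
  (-40)·a + (-120)·b = +0.45
  (-45)·a + 0·b = +0.08
Eliminate b (×0 and ×(-120), subtract): -5400·a = 9.600 → a = ∂h/∂x = -0.001778
Back-substitute: b = ∂h/∂y = -0.003157.
Head at (45, -90) = 399.22 + (-0.001778)·(-75) + (-0.003157)·(-230) = 400.08 m.
That is higher than the 399.67 m at OW-B, so the point is upgradient.

upgradient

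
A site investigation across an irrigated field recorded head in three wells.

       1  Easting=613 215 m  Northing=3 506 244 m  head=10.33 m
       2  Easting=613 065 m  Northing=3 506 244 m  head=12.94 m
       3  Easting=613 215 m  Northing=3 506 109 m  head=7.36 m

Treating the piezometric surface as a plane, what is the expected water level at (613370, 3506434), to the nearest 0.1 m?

∂h/∂x = (12.94 − 10.33) / (613065 − 613215) = -0.01740
∂h/∂y = (7.36 − 10.33) / (3506109 − 3506244) = +0.02200
h(613370, 3506434) = 10.33 + (-0.01740)·(155) + (+0.02200)·(190) = 10.33 -2.697 +4.180 = 11.813 m.

11.8 m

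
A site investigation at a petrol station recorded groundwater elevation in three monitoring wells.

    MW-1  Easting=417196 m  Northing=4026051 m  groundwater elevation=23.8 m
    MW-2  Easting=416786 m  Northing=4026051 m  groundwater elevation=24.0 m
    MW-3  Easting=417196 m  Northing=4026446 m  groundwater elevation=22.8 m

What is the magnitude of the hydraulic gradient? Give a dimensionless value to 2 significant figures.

∂h/∂x = (24.0 − 23.8) / (416786 − 417196) = -0.0004878
∂h/∂y = (22.8 − 23.8) / (4026446 − 4026051) = -0.002532
|∇h| = √(-0.0004878² + -0.002532²) = 0.002579

0.0026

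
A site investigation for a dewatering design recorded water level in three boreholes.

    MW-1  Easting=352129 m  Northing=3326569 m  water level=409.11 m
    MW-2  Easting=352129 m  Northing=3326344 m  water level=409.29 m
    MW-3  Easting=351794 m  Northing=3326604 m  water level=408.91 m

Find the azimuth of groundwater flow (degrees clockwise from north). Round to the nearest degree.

327°

Differences from MW-1: to MW-2 (Δx, Δy, Δh) = (0, -225, +0.18); to MW-3 = (-335, 35, -0.20).
Determinant of the coordinate differences = 0·35 − (-335)·(-225) = -75375.
∂h/∂x = [(+0.18)·35 − (-0.20)·(-225)] / -75375 = +0.0005134
∂h/∂y = [0·(-0.20) − (-335)·(+0.18)] / -75375 = -0.0008000
Flow direction (−∇h) has components (-0.0005134 E, +0.0008000 N).
Azimuth = atan2(E, N) = atan2(-0.0005134, +0.0008000) = 327.3° ≈ 327°.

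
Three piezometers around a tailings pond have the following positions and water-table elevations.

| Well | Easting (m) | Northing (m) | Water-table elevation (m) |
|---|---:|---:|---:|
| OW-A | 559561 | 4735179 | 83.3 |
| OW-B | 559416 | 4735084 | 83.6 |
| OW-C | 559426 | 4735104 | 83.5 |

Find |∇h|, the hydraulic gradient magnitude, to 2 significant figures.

Differences from OW-A: to OW-B (Δx, Δy, Δh) = (-145, -95, +0.3); to OW-C = (-135, -75, +0.2).
Solve a·Δx + b·Δy = Δh: det = (-145)·(-75) − (-135)·(-95) = -1950.
∂h/∂x = [(+0.3)·(-75) − (+0.2)·(-95)] / -1950 = +0.001795
∂h/∂y = [(-145)·(+0.2) − (-135)·(+0.3)] / -1950 = -0.005897
|∇h| = √(0.001795² + -0.005897²) = 0.006164

0.0062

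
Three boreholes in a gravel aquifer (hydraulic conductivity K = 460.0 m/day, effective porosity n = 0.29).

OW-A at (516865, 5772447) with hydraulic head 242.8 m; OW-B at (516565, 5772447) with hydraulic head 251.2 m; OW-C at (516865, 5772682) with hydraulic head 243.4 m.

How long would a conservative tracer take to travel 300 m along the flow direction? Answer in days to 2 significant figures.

6.7 days

∂h/∂x = (251.2 − 242.8) / (516565 − 516865) = -0.02800
∂h/∂y = (243.4 − 242.8) / (5772682 − 5772447) = +0.002553
|∇h| = √(-0.02800² + 0.002553²) = 0.02812
Seepage velocity v = K·i/n = 460.0 × 0.02812 / 0.29 = 44.6 m/day.
t = 300 / 44.6 = 6.726 days.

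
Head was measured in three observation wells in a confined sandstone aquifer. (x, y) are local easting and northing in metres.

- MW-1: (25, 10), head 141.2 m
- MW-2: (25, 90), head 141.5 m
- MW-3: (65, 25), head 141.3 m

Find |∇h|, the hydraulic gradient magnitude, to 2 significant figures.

Taking MW-1 as reference: MW-2−MW-1 = (0, 80, +0.3); MW-3−MW-1 = (40, 15, +0.1).
Determinant of the coordinate differences = 0·15 − 40·80 = -3200.
∂h/∂x = [(+0.3)·15 − (+0.1)·80] / -3200 = +0.001094
∂h/∂y = [0·(+0.1) − 40·(+0.3)] / -3200 = +0.003750
|∇h| = √(0.001094² + 0.003750²) = 0.003906

0.0039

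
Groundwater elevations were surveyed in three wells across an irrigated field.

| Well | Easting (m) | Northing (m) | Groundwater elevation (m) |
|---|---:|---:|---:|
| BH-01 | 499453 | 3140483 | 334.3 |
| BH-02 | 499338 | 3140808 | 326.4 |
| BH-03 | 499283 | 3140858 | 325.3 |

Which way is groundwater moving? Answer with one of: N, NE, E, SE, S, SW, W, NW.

Differences from BH-01: to BH-02 (Δx, Δy, Δh) = (-115, 325, -7.9); to BH-03 = (-170, 375, -9.0).
Solve a·Δx + b·Δy = Δh: det = (-115)·375 − (-170)·325 = 12125.
∂h/∂x = [(-7.9)·375 − (-9.0)·325] / 12125 = -0.003093
∂h/∂y = [(-115)·(-9.0) − (-170)·(-7.9)] / 12125 = -0.02540
Flow = −∇h = (+0.003093 east, +0.02540 north), which points north.

N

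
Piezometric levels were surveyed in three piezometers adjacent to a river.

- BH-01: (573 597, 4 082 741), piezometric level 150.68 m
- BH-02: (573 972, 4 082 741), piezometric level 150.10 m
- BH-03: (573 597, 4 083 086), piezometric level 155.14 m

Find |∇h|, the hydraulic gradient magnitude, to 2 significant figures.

0.013

∂h/∂x = (150.10 − 150.68) / (573972 − 573597) = -0.001547
∂h/∂y = (155.14 − 150.68) / (4083086 − 4082741) = +0.01293
|∇h| = √(-0.001547² + 0.01293²) = 0.01302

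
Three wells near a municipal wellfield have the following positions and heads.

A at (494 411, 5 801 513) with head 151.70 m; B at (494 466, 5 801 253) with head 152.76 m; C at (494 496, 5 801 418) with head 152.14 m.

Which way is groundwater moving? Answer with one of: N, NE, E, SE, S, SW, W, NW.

Three-point gradient (reference A): Δ to B = (55, -260, +1.06), Δ to C = (85, -95, +0.44).
∂h/∂x = +0.0008119, ∂h/∂y = -0.003905 (det = 16875).
Flow = −∇h = (-0.0008119 east, +0.003905 north), which points north.

N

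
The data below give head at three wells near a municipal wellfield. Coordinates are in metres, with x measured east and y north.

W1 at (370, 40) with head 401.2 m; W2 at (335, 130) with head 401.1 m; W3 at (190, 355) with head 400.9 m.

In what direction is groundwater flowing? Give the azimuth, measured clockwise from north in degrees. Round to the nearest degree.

031°

Taking W1 as reference: W2−W1 = (-35, 90, -0.1); W3−W1 = (-180, 315, -0.3).
Determinant of the coordinate differences = (-35)·315 − (-180)·90 = 5175.
∂h/∂x = [(-0.1)·315 − (-0.3)·90] / 5175 = -0.0008696
∂h/∂y = [(-35)·(-0.3) − (-180)·(-0.1)] / 5175 = -0.001449
Flow direction (−∇h) has components (+0.0008696 E, +0.001449 N).
Azimuth = atan2(E, N) = atan2(+0.0008696, +0.001449) = 31.0° ≈ 031°.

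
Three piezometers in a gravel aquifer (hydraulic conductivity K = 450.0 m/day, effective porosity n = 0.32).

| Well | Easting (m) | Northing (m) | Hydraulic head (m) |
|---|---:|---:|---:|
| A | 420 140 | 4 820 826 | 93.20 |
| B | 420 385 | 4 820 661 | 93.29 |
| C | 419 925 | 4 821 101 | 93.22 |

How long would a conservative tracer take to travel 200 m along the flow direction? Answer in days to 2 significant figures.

120 days

With h = a·x + b·y + c and A as origin, the differences give:
  245·a + (-165)·b = +0.09
  (-215)·a + 275·b = +0.02
Eliminate b (×275 and ×(-165), subtract): 31900·a = 28.050 → a = ∂h/∂x = +0.0008793
Back-substitute: b = ∂h/∂y = +0.0007602.
|∇h| = √(0.0008793² + 0.0007602²) = 0.001162
Seepage velocity v = K·i/n = 450.0 × 0.001162 / 0.32 = 1.634 m/day.
t = 200 / 1.634 = 122.4 days.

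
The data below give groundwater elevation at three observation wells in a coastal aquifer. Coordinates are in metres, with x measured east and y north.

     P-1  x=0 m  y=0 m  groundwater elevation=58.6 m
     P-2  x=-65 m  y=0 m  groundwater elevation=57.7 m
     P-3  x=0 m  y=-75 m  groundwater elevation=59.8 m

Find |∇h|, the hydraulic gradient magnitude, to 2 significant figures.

∂h/∂x = (57.7 − 58.6) / (-65 − 0) = +0.01385
∂h/∂y = (59.8 − 58.6) / (-75 − 0) = -0.01600
|∇h| = √(0.01385² + -0.01600²) = 0.02116

0.021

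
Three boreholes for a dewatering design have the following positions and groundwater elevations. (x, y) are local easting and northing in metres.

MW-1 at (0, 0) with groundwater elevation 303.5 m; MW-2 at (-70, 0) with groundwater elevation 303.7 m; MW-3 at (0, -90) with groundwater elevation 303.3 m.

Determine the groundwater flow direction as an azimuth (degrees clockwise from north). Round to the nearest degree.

128°

∂h/∂x = (303.7 − 303.5) / (-70 − 0) = -0.002857
∂h/∂y = (303.3 − 303.5) / (-90 − 0) = +0.002222
Flow direction (−∇h) has components (+0.002857 E, -0.002222 N).
Azimuth = atan2(E, N) = atan2(+0.002857, -0.002222) = 127.9° ≈ 128°.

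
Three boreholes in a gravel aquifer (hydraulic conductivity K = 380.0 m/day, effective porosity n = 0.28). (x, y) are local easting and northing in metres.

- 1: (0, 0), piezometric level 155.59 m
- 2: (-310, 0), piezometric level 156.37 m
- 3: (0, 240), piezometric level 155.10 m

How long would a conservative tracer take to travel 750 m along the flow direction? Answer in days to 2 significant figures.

∂h/∂x = (156.37 − 155.59) / (-310 − 0) = -0.002516
∂h/∂y = (155.10 − 155.59) / (240 − 0) = -0.002042
|∇h| = √(-0.002516² + -0.002042²) = 0.00324
Seepage velocity v = K·i/n = 380.0 × 0.00324 / 0.28 = 4.397 m/day.
t = 750 / 4.397 = 170.6 days.

170 days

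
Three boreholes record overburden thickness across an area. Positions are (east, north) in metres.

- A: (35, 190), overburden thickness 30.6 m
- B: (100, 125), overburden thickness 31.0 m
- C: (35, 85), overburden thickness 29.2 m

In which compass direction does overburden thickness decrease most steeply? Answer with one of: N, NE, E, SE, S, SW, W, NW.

SW

Differences from A: to B (Δx, Δy, Δh) = (65, -65, +0.4); to C = (0, -105, -1.4).
Solve a·Δx + b·Δy = Δd: det = 65·(-105) − 0·(-65) = -6825.
∂d/∂x = [(+0.4)·(-105) − (-1.4)·(-65)] / -6825 = +0.01949
∂d/∂y = [65·(-1.4) − 0·(+0.4)] / -6825 = +0.01333
Steepest decrease is along −∇f = (-0.01949 E, -0.01333 N) → southwest.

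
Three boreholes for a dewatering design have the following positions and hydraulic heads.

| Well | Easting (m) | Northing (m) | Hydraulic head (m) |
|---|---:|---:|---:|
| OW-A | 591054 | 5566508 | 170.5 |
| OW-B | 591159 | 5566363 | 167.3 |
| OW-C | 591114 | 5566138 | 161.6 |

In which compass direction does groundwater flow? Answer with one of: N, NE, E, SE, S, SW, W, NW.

With h = a·x + b·y + c and OW-A as origin, the differences give:
  105·a + (-145)·b = -3.2
  60·a + (-370)·b = -8.9
Eliminate b (×(-370) and ×(-145), subtract): -30150·a = -106.50 → a = ∂h/∂x = +0.003532
Back-substitute: b = ∂h/∂y = +0.02463.
Flow = −∇h = (-0.003532 east, -0.02463 north), which points south.

S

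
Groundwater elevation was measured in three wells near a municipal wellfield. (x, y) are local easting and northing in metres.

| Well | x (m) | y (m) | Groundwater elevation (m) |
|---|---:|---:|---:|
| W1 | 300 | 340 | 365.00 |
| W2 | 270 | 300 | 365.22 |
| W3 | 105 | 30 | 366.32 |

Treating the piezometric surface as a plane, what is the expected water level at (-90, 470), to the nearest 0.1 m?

Taking W1 as reference: W2−W1 = (-30, -40, +0.22); W3−W1 = (-195, -310, +1.32).
Solve a·Δx + b·Δy = Δh: det = (-30)·(-310) − (-195)·(-40) = 1500.
∂h/∂x = [(+0.22)·(-310) − (+1.32)·(-40)] / 1500 = -0.01027
∂h/∂y = [(-30)·(+1.32) − (-195)·(+0.22)] / 1500 = +0.002200
h(-90, 470) = 365.00 + (-0.01027)·(-390) + (+0.002200)·(130) = 365.00 +4.004 +0.286 = 369.290 m.

369.3 m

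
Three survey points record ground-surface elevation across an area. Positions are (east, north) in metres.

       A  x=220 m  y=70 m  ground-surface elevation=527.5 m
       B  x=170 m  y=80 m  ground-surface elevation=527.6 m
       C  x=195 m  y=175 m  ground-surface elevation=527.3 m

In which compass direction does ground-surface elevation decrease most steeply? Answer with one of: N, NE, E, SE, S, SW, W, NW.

NE

Taking A as reference: B−A = (-50, 10, +0.1); C−A = (-25, 105, -0.2).
Determinant of the coordinate differences = (-50)·105 − (-25)·10 = -5000.
∂z/∂x = [(+0.1)·105 − (-0.2)·10] / -5000 = -0.002500
∂z/∂y = [(-50)·(-0.2) − (-25)·(+0.1)] / -5000 = -0.002500
Steepest decrease is along −∇f = (+0.002500 E, +0.002500 N) → northeast.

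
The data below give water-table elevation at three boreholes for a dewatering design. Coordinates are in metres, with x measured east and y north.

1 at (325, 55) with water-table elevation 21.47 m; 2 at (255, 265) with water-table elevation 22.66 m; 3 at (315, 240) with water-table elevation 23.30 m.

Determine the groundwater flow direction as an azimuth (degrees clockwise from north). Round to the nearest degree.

235°

Differences from 1: to 2 (Δx, Δy, Δh) = (-70, 210, +1.19); to 3 = (-10, 185, +1.83).
Determinant of the coordinate differences = (-70)·185 − (-10)·210 = -10850.
∂h/∂x = [(+1.19)·185 − (+1.83)·210] / -10850 = +0.01513
∂h/∂y = [(-70)·(+1.83) − (-10)·(+1.19)] / -10850 = +0.01071
Flow direction (−∇h) has components (-0.01513 E, -0.01071 N).
Azimuth = atan2(E, N) = atan2(-0.01513, -0.01071) = 234.7° ≈ 235°.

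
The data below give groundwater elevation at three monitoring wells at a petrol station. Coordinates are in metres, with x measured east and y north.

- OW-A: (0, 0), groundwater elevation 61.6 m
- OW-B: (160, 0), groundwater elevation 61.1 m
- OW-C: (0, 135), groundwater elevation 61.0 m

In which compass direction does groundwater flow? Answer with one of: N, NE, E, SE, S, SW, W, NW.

∂h/∂x = (61.1 − 61.6) / (160 − 0) = -0.003125
∂h/∂y = (61.0 − 61.6) / (135 − 0) = -0.004444
Flow = −∇h = (+0.003125 east, +0.004444 north), which points northeast.

NE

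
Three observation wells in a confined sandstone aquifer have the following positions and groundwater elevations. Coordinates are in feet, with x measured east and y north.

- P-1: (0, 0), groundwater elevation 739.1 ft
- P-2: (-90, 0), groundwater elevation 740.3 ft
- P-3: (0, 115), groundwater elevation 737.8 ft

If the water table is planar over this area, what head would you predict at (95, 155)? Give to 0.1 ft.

∂h/∂x = (740.3 − 739.1) / (-90 − 0) = -0.01333
∂h/∂y = (737.8 − 739.1) / (115 − 0) = -0.01130
h(95, 155) = 739.1 + (-0.01333)·(95) + (-0.01130)·(155) = 739.1 -1.267 -1.752 = 736.081 ft.

736.1 ft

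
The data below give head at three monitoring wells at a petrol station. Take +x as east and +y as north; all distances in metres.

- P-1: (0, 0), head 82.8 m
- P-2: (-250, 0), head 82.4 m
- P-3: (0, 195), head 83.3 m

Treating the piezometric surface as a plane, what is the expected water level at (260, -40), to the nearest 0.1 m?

∂h/∂x = (82.4 − 82.8) / (-250 − 0) = +0.001600
∂h/∂y = (83.3 − 82.8) / (195 − 0) = +0.002564
h(260, -40) = 82.8 + (+0.001600)·(260) + (+0.002564)·(-40) = 82.8 +0.416 -0.103 = 83.113 m.

83.1 m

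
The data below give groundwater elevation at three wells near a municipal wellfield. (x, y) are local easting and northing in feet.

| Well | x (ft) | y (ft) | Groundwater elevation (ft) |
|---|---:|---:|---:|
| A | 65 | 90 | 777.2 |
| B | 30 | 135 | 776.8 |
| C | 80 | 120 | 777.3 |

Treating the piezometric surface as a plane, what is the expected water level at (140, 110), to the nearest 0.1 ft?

777.9 ft

With h = a·x + b·y + c and A as origin, the differences give:
  (-35)·a + 45·b = -0.4
  15·a + 30·b = +0.1
Eliminate b (×30 and ×45, subtract): -1725·a = -16.50 → a = ∂h/∂x = +0.009565
Back-substitute: b = ∂h/∂y = -0.001449.
h(140, 110) = 777.2 + (+0.009565)·(75) + (-0.001449)·(20) = 777.2 +0.717 -0.029 = 777.888 ft.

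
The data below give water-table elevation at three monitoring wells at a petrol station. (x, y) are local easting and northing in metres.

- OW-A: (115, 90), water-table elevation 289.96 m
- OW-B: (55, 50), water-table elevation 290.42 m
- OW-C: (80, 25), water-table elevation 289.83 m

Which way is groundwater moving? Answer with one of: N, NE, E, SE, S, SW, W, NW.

Differences from OW-A: to OW-B (Δx, Δy, Δh) = (-60, -40, +0.46); to OW-C = (-35, -65, -0.13).
Solve a·Δx + b·Δy = Δh: det = (-60)·(-65) − (-35)·(-40) = 2500.
∂h/∂x = [(+0.46)·(-65) − (-0.13)·(-40)] / 2500 = -0.01404
∂h/∂y = [(-60)·(-0.13) − (-35)·(+0.46)] / 2500 = +0.009560
Flow = −∇h = (+0.01404 east, -0.009560 north), which points southeast.

SE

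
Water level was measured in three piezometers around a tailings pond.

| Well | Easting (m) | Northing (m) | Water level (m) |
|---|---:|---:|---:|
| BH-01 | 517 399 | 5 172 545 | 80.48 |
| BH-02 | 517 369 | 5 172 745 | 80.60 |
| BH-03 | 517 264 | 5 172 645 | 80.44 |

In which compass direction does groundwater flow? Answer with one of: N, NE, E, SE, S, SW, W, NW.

SW

Taking BH-01 as reference: BH-02−BH-01 = (-30, 200, +0.12); BH-03−BH-01 = (-135, 100, -0.04).
Determinant of the coordinate differences = (-30)·100 − (-135)·200 = 24000.
∂h/∂x = [(+0.12)·100 − (-0.04)·200] / 24000 = +0.0008333
∂h/∂y = [(-30)·(-0.04) − (-135)·(+0.12)] / 24000 = +0.0007250
Flow = −∇h = (-0.0008333 east, -0.0007250 north), which points southwest.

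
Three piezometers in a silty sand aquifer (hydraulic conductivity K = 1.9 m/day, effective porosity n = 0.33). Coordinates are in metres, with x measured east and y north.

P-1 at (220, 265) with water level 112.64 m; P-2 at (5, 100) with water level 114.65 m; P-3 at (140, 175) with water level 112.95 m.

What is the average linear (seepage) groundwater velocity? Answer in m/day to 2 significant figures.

With h = a·x + b·y + c and P-1 as origin, the differences give:
  (-215)·a + (-165)·b = +2.01
  (-80)·a + (-90)·b = +0.31
Eliminate b (×(-90) and ×(-165), subtract): 6150·a = -129.750 → a = ∂h/∂x = -0.02110
Back-substitute: b = ∂h/∂y = +0.01531.
|∇h| = √(-0.02110² + 0.01531²) = 0.02607
Seepage velocity v = K·i/n = 1.9 × 0.02607 / 0.33 = 0.1501 m/day.

0.15 m/day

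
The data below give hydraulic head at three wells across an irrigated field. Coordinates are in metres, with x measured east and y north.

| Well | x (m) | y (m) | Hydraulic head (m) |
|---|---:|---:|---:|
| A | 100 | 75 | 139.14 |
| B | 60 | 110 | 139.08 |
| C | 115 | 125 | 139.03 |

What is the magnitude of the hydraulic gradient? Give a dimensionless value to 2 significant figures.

0.0021

Differences from A: to B (Δx, Δy, Δh) = (-40, 35, -0.06); to C = (15, 50, -0.11).
Solve a·Δx + b·Δy = Δh: det = (-40)·50 − 15·35 = -2525.
∂h/∂x = [(-0.06)·50 − (-0.11)·35] / -2525 = -0.0003366
∂h/∂y = [(-40)·(-0.11) − 15·(-0.06)] / -2525 = -0.002099
|∇h| = √(-0.0003366² + -0.002099²) = 0.002126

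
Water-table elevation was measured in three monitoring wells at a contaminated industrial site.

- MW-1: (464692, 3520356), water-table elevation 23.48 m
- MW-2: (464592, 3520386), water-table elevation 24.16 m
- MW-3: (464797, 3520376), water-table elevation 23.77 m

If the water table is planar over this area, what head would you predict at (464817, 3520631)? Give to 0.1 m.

28.7 m

Differences from MW-1: to MW-2 (Δx, Δy, Δh) = (-100, 30, +0.68); to MW-3 = (105, 20, +0.29).
Determinant of the coordinate differences = (-100)·20 − 105·30 = -5150.
∂h/∂x = [(+0.68)·20 − (+0.29)·30] / -5150 = -0.0009515
∂h/∂y = [(-100)·(+0.29) − 105·(+0.68)] / -5150 = +0.01950
h(464817, 3520631) = 23.48 + (-0.0009515)·(125) + (+0.01950)·(275) = 23.48 -0.119 +5.361 = 28.722 m.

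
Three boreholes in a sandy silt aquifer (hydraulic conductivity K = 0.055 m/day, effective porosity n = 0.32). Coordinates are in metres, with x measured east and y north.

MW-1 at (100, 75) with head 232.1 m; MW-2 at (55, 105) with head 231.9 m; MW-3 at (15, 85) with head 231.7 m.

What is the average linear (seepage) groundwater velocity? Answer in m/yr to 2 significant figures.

Taking MW-1 as reference: MW-2−MW-1 = (-45, 30, -0.2); MW-3−MW-1 = (-85, 10, -0.4).
Determinant of the coordinate differences = (-45)·10 − (-85)·30 = 2100.
∂h/∂x = [(-0.2)·10 − (-0.4)·30] / 2100 = +0.004762
∂h/∂y = [(-45)·(-0.4) − (-85)·(-0.2)] / 2100 = +0.0004762
|∇h| = √(0.004762² + 0.0004762²) = 0.004786
Seepage velocity v = K·i/n = 0.055 × 0.004786 / 0.32 = 0.0008226 m/day = 0.3005 m/yr.

0.30 m/yr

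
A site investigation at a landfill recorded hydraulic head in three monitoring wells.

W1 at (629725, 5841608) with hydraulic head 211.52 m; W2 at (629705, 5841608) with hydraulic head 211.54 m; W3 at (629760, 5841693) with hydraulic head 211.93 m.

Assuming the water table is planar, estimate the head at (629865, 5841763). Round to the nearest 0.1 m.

212.2 m

Differences from W1: to W2 (Δx, Δy, Δh) = (-20, 0, +0.02); to W3 = (35, 85, +0.41).
Determinant of the coordinate differences = (-20)·85 − 35·0 = -1700.
∂h/∂x = [(+0.02)·85 − (+0.41)·0] / -1700 = -0.0010000
∂h/∂y = [(-20)·(+0.41) − 35·(+0.02)] / -1700 = +0.005235
h(629865, 5841763) = 211.52 + (-0.0010000)·(140) + (+0.005235)·(155) = 211.52 -0.140 +0.811 = 212.191 m.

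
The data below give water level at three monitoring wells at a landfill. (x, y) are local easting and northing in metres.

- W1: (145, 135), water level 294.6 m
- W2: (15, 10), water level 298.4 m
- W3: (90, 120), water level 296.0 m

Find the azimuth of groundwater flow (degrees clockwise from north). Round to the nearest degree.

Three-point gradient (reference W1): Δ to W2 = (-130, -125, +3.8), Δ to W3 = (-55, -15, +1.4).
∂h/∂x = -0.02396, ∂h/∂y = -0.005482 (det = -4925).
Flow direction (−∇h) has components (+0.02396 E, +0.005482 N).
Azimuth = atan2(E, N) = atan2(+0.02396, +0.005482) = 77.1° ≈ 077°.

077°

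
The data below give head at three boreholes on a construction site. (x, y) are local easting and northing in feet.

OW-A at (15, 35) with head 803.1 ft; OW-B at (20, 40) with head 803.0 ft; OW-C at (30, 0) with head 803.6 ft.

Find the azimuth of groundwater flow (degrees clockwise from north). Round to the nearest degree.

014°

Taking OW-A as reference: OW-B−OW-A = (5, 5, -0.1); OW-C−OW-A = (15, -35, +0.5).
Solve a·Δx + b·Δy = Δh: det = 5·(-35) − 15·5 = -250.
∂h/∂x = [(-0.1)·(-35) − (+0.5)·5] / -250 = -0.004000
∂h/∂y = [5·(+0.5) − 15·(-0.1)] / -250 = -0.01600
Flow direction (−∇h) has components (+0.004000 E, +0.01600 N).
Azimuth = atan2(E, N) = atan2(+0.004000, +0.01600) = 14.0° ≈ 014°.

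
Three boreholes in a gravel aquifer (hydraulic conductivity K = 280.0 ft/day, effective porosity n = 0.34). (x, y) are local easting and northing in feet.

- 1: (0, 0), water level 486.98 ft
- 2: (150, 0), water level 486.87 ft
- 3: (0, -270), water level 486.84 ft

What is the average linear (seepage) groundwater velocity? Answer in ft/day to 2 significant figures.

∂h/∂x = (486.87 − 486.98) / (150 − 0) = -0.0007333
∂h/∂y = (486.84 − 486.98) / (-270 − 0) = +0.0005185
|∇h| = √(-0.0007333² + 0.0005185²) = 0.0008981
Seepage velocity v = K·i/n = 280.0 × 0.0008981 / 0.34 = 0.7396 ft/day.

0.74 ft/day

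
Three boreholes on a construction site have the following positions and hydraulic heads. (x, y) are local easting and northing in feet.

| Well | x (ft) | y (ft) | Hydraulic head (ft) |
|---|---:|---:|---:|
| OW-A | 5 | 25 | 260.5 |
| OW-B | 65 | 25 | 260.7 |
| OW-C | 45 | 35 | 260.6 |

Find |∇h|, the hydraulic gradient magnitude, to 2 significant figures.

0.0047

With h = a·x + b·y + c and OW-A as origin, the differences give:
  60·a + 0·b = +0.2
  40·a + 10·b = +0.1
Eliminate b (×10 and ×0, subtract): 600·a = 2.00 → a = ∂h/∂x = +0.003333
Back-substitute: b = ∂h/∂y = -0.003333.
|∇h| = √(0.003333² + -0.003333²) = 0.004714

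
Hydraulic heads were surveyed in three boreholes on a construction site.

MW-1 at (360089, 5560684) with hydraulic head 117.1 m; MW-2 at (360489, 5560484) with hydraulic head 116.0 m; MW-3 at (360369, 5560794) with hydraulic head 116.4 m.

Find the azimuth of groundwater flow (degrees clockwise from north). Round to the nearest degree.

Taking MW-1 as reference: MW-2−MW-1 = (400, -200, -1.1); MW-3−MW-1 = (280, 110, -0.7).
Solve a·Δx + b·Δy = Δh: det = 400·110 − 280·(-200) = 100000.
∂h/∂x = [(-1.1)·110 − (-0.7)·(-200)] / 100000 = -0.002610
∂h/∂y = [400·(-0.7) − 280·(-1.1)] / 100000 = +0.0002800
Flow direction (−∇h) has components (+0.002610 E, -0.0002800 N).
Azimuth = atan2(E, N) = atan2(+0.002610, -0.0002800) = 96.1° ≈ 096°.

096°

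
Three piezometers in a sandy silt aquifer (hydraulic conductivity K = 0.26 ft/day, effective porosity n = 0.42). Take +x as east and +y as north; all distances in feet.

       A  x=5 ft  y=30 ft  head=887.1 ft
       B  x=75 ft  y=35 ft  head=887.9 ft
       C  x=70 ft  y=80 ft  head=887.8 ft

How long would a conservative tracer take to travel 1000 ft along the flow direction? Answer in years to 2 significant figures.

380 years

Taking A as reference: B−A = (70, 5, +0.8); C−A = (65, 50, +0.7).
Solve a·Δx + b·Δy = Δh: det = 70·50 − 65·5 = 3175.
∂h/∂x = [(+0.8)·50 − (+0.7)·5] / 3175 = +0.01150
∂h/∂y = [70·(+0.7) − 65·(+0.8)] / 3175 = -0.0009449
|∇h| = √(0.01150² + -0.0009449²) = 0.01154
Seepage velocity v = K·i/n = 0.26 × 0.01154 / 0.42 = 0.007144 ft/day.
t = 1000 / 0.007144 = 1.4e+05 days = 383 years.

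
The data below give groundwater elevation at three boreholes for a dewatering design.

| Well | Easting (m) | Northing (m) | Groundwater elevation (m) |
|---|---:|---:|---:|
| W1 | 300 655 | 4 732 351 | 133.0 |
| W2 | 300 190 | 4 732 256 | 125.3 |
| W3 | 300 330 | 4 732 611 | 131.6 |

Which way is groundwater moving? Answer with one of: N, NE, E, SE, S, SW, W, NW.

SW

Taking W1 as reference: W2−W1 = (-465, -95, -7.7); W3−W1 = (-325, 260, -1.4).
Determinant of the coordinate differences = (-465)·260 − (-325)·(-95) = -151775.
∂h/∂x = [(-7.7)·260 − (-1.4)·(-95)] / -151775 = +0.01407
∂h/∂y = [(-465)·(-1.4) − (-325)·(-7.7)] / -151775 = +0.01220
Flow = −∇h = (-0.01407 east, -0.01220 north), which points southwest.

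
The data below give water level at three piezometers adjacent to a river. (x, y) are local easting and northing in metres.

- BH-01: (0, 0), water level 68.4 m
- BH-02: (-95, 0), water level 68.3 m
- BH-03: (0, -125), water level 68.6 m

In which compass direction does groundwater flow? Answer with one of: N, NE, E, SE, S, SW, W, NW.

NW

∂h/∂x = (68.3 − 68.4) / (-95 − 0) = +0.001053
∂h/∂y = (68.6 − 68.4) / (-125 − 0) = -0.001600
Flow = −∇h = (-0.001053 east, +0.001600 north), which points northwest.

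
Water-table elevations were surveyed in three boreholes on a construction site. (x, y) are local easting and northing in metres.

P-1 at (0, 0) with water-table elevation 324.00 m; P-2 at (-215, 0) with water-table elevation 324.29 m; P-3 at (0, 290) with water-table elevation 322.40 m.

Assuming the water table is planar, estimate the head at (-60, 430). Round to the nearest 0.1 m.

∂h/∂x = (324.29 − 324.00) / (-215 − 0) = -0.001349
∂h/∂y = (322.40 − 324.00) / (290 − 0) = -0.005517
h(-60, 430) = 324.00 + (-0.001349)·(-60) + (-0.005517)·(430) = 324.00 +0.081 -2.372 = 321.709 m.

321.7 m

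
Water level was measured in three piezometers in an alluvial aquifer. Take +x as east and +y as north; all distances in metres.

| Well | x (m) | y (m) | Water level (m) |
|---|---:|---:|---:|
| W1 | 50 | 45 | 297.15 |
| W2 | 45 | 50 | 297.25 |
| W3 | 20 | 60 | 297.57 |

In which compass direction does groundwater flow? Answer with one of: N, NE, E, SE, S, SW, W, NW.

Taking W1 as reference: W2−W1 = (-5, 5, +0.10); W3−W1 = (-30, 15, +0.42).
Determinant of the coordinate differences = (-5)·15 − (-30)·5 = 75.
∂h/∂x = [(+0.10)·15 − (+0.42)·5] / 75 = -0.008000
∂h/∂y = [(-5)·(+0.42) − (-30)·(+0.10)] / 75 = +0.01200
Flow = −∇h = (+0.008000 east, -0.01200 north), which points southeast.

SE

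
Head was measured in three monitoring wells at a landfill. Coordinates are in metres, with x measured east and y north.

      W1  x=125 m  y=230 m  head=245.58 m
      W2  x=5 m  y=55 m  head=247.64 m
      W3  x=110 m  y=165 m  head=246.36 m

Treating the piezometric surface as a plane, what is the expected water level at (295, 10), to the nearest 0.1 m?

Three-point gradient (reference W1): Δ to W2 = (-120, -175, +2.06), Δ to W3 = (-15, -65, +0.78).
∂h/∂x = +0.0005024, ∂h/∂y = -0.01212 (det = 5175).
h(295, 10) = 245.58 + (+0.0005024)·(170) + (-0.01212)·(-220) = 245.58 +0.085 +2.666 = 248.331 m.

248.3 m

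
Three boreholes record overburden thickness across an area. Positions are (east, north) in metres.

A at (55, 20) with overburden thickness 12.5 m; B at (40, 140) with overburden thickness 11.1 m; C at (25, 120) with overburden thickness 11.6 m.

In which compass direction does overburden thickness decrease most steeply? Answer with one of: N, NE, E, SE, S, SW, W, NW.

With d = a·x + b·y + c and A as origin, the differences give:
  (-15)·a + 120·b = -1.4
  (-30)·a + 100·b = -0.9
Eliminate b (×100 and ×120, subtract): 2100·a = -32.00 → a = ∂d/∂x = -0.01524
Back-substitute: b = ∂d/∂y = -0.01357.
Steepest decrease is along −∇f = (+0.01524 E, +0.01357 N) → northeast.

NE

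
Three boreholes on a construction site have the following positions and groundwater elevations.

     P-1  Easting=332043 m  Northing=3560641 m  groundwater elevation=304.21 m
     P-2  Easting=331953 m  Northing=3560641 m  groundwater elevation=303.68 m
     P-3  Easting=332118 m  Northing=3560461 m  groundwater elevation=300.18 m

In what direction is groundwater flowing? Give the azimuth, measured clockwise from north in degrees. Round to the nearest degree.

193°

Taking P-1 as reference: P-2−P-1 = (-90, 0, -0.53); P-3−P-1 = (75, -180, -4.03).
Solve a·Δx + b·Δy = Δh: det = (-90)·(-180) − 75·0 = 16200.
∂h/∂x = [(-0.53)·(-180) − (-4.03)·0] / 16200 = +0.005889
∂h/∂y = [(-90)·(-4.03) − 75·(-0.53)] / 16200 = +0.02484
Flow direction (−∇h) has components (-0.005889 E, -0.02484 N).
Azimuth = atan2(E, N) = atan2(-0.005889, -0.02484) = 193.3° ≈ 193°.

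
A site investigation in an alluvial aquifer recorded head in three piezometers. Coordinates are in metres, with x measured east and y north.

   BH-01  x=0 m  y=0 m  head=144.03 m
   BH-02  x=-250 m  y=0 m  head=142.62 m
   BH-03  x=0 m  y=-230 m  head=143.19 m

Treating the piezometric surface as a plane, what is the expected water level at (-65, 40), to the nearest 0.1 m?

143.8 m

∂h/∂x = (142.62 − 144.03) / (-250 − 0) = +0.005640
∂h/∂y = (143.19 − 144.03) / (-230 − 0) = +0.003652
h(-65, 40) = 144.03 + (+0.005640)·(-65) + (+0.003652)·(40) = 144.03 -0.367 +0.146 = 143.809 m.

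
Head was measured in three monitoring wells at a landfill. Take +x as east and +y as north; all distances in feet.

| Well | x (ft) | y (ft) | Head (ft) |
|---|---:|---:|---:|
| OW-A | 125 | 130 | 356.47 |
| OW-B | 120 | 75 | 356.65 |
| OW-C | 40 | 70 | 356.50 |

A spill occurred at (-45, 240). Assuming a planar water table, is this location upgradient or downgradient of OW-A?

With h = a·x + b·y + c and OW-A as origin, the differences give:
  (-5)·a + (-55)·b = +0.18
  (-85)·a + (-60)·b = +0.03
Eliminate b (×(-60) and ×(-55), subtract): -4375·a = -9.150 → a = ∂h/∂x = +0.002091
Back-substitute: b = ∂h/∂y = -0.003463.
Head at (-45, 240) = 356.47 + (+0.002091)·(-170) + (-0.003463)·(110) = 355.73 ft.
That is lower than the 356.47 ft at OW-A, so the point is downgradient.

downgradient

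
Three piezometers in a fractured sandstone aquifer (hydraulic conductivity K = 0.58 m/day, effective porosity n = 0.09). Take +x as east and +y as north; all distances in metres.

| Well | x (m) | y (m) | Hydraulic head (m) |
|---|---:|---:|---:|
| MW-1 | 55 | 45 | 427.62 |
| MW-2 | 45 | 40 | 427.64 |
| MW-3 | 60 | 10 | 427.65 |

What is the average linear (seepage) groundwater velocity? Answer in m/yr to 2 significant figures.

4.3 m/yr

Differences from MW-1: to MW-2 (Δx, Δy, Δh) = (-10, -5, +0.02); to MW-3 = (5, -35, +0.03).
Determinant of the coordinate differences = (-10)·(-35) − 5·(-5) = 375.
∂h/∂x = [(+0.02)·(-35) − (+0.03)·(-5)] / 375 = -0.001467
∂h/∂y = [(-10)·(+0.03) − 5·(+0.02)] / 375 = -0.001067
|∇h| = √(-0.001467² + -0.001067²) = 0.001814
Seepage velocity v = K·i/n = 0.58 × 0.001814 / 0.09 = 0.01169 m/day = 4.27 m/yr.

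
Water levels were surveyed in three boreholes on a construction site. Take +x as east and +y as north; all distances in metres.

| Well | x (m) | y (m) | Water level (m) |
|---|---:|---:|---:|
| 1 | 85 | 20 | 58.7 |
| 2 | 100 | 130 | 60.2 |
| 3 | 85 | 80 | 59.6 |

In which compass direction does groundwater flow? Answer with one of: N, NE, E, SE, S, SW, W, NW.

Taking 1 as reference: 2−1 = (15, 110, +1.5); 3−1 = (0, 60, +0.9).
Solve a·Δx + b·Δy = Δh: det = 15·60 − 0·110 = 900.
∂h/∂x = [(+1.5)·60 − (+0.9)·110] / 900 = -0.010000
∂h/∂y = [15·(+0.9) − 0·(+1.5)] / 900 = +0.01500
Flow = −∇h = (+0.010000 east, -0.01500 north), which points southeast.

SE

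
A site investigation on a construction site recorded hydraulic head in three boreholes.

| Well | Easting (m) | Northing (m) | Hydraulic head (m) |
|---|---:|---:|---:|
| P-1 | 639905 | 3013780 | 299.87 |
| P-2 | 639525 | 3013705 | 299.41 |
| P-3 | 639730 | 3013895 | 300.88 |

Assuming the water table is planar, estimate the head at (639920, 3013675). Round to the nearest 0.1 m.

Taking P-1 as reference: P-2−P-1 = (-380, -75, -0.46); P-3−P-1 = (-175, 115, +1.01).
Determinant of the coordinate differences = (-380)·115 − (-175)·(-75) = -56825.
∂h/∂x = [(-0.46)·115 − (+1.01)·(-75)] / -56825 = -0.0004021
∂h/∂y = [(-380)·(+1.01) − (-175)·(-0.46)] / -56825 = +0.008171
h(639920, 3013675) = 299.87 + (-0.0004021)·(15) + (+0.008171)·(-105) = 299.87 -0.006 -0.858 = 299.006 m.

299.0 m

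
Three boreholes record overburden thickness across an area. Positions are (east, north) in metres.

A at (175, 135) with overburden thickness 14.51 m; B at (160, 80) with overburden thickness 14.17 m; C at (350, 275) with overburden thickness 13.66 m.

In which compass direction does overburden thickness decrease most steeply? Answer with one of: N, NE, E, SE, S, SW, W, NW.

With d = a·x + b·y + c and A as origin, the differences give:
  (-15)·a + (-55)·b = -0.34
  175·a + 140·b = -0.85
Eliminate b (×140 and ×(-55), subtract): 7525·a = -94.350 → a = ∂d/∂x = -0.01254
Back-substitute: b = ∂d/∂y = +0.009601.
Steepest decrease is along −∇f = (+0.01254 E, -0.009601 N) → southeast.

SE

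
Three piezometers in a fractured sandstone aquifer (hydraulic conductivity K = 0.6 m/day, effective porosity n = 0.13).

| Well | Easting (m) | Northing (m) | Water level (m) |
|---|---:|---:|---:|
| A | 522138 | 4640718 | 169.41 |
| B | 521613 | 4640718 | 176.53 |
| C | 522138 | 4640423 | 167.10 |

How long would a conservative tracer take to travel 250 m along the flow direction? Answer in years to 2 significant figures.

9.5 years

∂h/∂x = (176.53 − 169.41) / (521613 − 522138) = -0.01356
∂h/∂y = (167.10 − 169.41) / (4640423 − 4640718) = +0.007831
|∇h| = √(-0.01356² + 0.007831²) = 0.01566
Seepage velocity v = K·i/n = 0.6 × 0.01566 / 0.13 = 0.07228 m/day.
t = 250 / 0.07228 = 3459 days = 9.47 years.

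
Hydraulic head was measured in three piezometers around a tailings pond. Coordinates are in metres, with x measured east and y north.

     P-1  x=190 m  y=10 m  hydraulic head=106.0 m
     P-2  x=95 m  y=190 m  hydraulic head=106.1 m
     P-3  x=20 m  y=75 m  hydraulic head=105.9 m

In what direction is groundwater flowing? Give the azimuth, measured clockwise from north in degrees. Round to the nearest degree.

Three-point gradient (reference P-1): Δ to P-2 = (-95, 180, +0.1), Δ to P-3 = (-170, 65, -0.1).
∂h/∂x = +0.001003, ∂h/∂y = +0.001085 (det = 24425).
Flow direction (−∇h) has components (-0.001003 E, -0.001085 N).
Azimuth = atan2(E, N) = atan2(-0.001003, -0.001085) = 222.8° ≈ 223°.

223°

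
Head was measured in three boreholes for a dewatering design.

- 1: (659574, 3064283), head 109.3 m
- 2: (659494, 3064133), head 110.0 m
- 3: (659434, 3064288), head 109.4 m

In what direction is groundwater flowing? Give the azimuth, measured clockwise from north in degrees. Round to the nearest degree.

Three-point gradient (reference 1): Δ to 2 = (-80, -150, +0.7), Δ to 3 = (-140, 5, +0.1).
∂h/∂x = -0.0008645, ∂h/∂y = -0.004206 (det = -21400).
Flow direction (−∇h) has components (+0.0008645 E, +0.004206 N).
Azimuth = atan2(E, N) = atan2(+0.0008645, +0.004206) = 11.6° ≈ 012°.

012°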